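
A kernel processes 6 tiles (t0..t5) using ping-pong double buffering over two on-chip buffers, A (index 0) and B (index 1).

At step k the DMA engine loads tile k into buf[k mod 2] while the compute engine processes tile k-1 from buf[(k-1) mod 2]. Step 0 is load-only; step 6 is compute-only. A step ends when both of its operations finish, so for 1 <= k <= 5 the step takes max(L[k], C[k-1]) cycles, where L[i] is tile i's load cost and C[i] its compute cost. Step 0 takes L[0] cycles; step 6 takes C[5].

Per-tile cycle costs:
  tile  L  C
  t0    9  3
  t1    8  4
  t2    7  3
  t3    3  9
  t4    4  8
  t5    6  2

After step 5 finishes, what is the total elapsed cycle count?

end_cycle[5] = 44

k=0 load=t0/9c comp=- wait=9 total=9
k=1 load=t1/8c comp=t0/3c wait=8 total=17
k=2 load=t2/7c comp=t1/4c wait=7 total=24
k=3 load=t3/3c comp=t2/3c wait=3 total=27
k=4 load=t4/4c comp=t3/9c wait=9 total=36
k=5 load=t5/6c comp=t4/8c wait=8 total=44
k=6 load=- comp=t5/2c wait=2 total=46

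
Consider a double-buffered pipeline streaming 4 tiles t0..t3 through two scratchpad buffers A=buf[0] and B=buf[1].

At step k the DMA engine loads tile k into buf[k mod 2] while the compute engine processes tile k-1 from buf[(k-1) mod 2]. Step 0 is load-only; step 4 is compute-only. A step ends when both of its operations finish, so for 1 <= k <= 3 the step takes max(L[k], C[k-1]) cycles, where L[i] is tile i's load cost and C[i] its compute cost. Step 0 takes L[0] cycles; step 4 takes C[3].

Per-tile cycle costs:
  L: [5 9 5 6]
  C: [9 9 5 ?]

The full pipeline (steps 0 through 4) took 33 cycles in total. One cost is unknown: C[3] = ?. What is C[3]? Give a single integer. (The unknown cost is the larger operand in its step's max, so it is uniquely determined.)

step 0: dur = L[0]=5 = 5
step 1: dur = max(L[1]=9, C[0]=9) = 9
step 2: dur = max(L[2]=5, C[1]=9) = 9
step 3: dur = max(L[3]=6, C[2]=5) = 6
step 4: dur = C[3]=? = C[3]  (unknown; binding)
sum of known step durations = 29
dur[4] = total - known = 33 - 29 = 4
C[3] is the binding max in step 4, so C[3] = dur[4] = 4

C[3] = 4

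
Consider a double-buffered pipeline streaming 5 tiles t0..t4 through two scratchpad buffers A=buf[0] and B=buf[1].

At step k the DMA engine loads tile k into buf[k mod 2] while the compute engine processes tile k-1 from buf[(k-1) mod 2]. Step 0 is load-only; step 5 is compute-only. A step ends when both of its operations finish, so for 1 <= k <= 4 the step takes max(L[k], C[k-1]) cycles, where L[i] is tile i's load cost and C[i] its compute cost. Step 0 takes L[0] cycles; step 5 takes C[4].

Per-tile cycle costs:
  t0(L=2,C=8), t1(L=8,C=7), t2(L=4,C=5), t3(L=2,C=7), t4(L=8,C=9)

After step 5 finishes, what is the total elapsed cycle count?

end_cycle[5] = 39

k=0 load=t0/2c comp=- wait=2 total=2
k=1 load=t1/8c comp=t0/8c wait=8 total=10
k=2 load=t2/4c comp=t1/7c wait=7 total=17
k=3 load=t3/2c comp=t2/5c wait=5 total=22
k=4 load=t4/8c comp=t3/7c wait=8 total=30
k=5 load=- comp=t4/9c wait=9 total=39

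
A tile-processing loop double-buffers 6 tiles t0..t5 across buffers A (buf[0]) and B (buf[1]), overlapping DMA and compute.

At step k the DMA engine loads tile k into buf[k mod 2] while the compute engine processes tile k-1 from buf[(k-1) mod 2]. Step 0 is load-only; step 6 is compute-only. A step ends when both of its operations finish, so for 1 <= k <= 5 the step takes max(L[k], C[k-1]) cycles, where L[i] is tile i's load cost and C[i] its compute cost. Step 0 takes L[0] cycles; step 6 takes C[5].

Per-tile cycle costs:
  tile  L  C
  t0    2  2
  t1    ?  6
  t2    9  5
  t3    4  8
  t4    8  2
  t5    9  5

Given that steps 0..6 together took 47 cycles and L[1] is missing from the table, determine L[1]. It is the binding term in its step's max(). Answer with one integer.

L[1] = 9

step 0 | dur = L[0]=2 = 2
step 1 | dur = max(L[1]=?, C[0]=2) = L[1]  (unknown; binding)
step 2 | dur = max(L[2]=9, C[1]=6) = 9
step 3 | dur = max(L[3]=4, C[2]=5) = 5
step 4 | dur = max(L[4]=8, C[3]=8) = 8
step 5 | dur = max(L[5]=9, C[4]=2) = 9
step 6 | dur = C[5]=5 = 5
sum of known step durations = 38
dur[1] = total - known = 47 - 38 = 9
L[1] is the binding max in step 1, so L[1] = dur[1] = 9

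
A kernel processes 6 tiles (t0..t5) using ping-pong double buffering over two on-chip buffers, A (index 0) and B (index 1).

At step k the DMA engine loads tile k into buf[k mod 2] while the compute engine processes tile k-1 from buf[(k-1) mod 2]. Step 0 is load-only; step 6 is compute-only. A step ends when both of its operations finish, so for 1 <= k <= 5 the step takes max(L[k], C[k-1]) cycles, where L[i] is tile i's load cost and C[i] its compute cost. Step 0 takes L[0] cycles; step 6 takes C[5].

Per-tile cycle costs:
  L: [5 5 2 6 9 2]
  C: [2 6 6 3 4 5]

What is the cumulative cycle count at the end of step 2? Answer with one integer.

end_cycle[2] = 16

[0] DMA t0→A (5c) ∥ CU idle ⇒ 5c, clock 5
[1] DMA t1→B (5c) ∥ CU A:t0 (2c) ⇒ 5c, clock 10
[2] DMA t2→A (2c) ∥ CU B:t1 (6c) ⇒ 6c, clock 16
[3] DMA t3→B (6c) ∥ CU A:t2 (6c) ⇒ 6c, clock 22
[4] DMA t4→A (9c) ∥ CU B:t3 (3c) ⇒ 9c, clock 31
[5] DMA t5→B (2c) ∥ CU A:t4 (4c) ⇒ 4c, clock 35
[6] DMA idle ∥ CU B:t5 (5c) ⇒ 5c, clock 40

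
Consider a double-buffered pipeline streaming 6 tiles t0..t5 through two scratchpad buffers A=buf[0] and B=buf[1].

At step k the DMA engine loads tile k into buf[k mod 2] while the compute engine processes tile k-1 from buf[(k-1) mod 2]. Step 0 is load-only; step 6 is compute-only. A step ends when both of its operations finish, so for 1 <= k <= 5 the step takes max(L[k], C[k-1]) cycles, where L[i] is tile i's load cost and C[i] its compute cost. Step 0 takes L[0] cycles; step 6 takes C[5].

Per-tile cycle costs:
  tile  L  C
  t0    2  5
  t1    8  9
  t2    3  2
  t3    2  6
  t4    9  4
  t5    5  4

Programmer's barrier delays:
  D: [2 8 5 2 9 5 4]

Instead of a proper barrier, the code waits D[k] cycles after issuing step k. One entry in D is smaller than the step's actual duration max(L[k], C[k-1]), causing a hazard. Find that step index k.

hazard at step 2

k=0 barrier L[0]=2→2c, D[0]=2 ok
k=1 barrier max(L[1]=8,C[0]=5)→8c, D[1]=8 ok
k=2 barrier max(L[2]=3,C[1]=9)→9c, D[2]=5 SHORT
k=3 barrier max(L[3]=2,C[2]=2)→2c, D[3]=2 ok
k=4 barrier max(L[4]=9,C[3]=6)→9c, D[4]=9 ok
k=5 barrier max(L[5]=5,C[4]=4)→5c, D[5]=5 ok
k=6 barrier C[5]=4→4c, D[6]=4 ok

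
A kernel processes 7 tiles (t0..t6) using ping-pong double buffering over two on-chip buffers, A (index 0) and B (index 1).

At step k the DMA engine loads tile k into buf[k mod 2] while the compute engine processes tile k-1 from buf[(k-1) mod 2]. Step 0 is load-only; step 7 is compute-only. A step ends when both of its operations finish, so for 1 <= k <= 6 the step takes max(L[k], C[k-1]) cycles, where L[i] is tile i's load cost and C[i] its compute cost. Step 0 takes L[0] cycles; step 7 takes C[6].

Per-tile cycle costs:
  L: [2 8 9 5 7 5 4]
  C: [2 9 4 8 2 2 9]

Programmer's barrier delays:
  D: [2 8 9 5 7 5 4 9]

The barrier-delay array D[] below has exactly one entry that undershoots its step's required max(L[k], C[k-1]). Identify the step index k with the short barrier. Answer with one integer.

k=0 barrier L[0]=2→2c, D[0]=2 ok
k=1 barrier max(L[1]=8,C[0]=2)→8c, D[1]=8 ok
k=2 barrier max(L[2]=9,C[1]=9)→9c, D[2]=9 ok
k=3 barrier max(L[3]=5,C[2]=4)→5c, D[3]=5 ok
k=4 barrier max(L[4]=7,C[3]=8)→8c, D[4]=7 SHORT
k=5 barrier max(L[5]=5,C[4]=2)→5c, D[5]=5 ok
k=6 barrier max(L[6]=4,C[5]=2)→4c, D[6]=4 ok
k=7 barrier C[6]=9→9c, D[7]=9 ok

hazard at step 4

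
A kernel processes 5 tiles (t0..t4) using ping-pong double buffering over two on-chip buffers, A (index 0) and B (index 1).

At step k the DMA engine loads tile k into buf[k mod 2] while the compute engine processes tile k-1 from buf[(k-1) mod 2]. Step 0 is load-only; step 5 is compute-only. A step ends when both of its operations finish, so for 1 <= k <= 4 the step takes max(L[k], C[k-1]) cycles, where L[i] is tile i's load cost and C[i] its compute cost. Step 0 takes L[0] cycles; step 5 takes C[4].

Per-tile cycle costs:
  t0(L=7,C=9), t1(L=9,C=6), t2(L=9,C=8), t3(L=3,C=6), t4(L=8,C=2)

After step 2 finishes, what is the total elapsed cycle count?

  0. 7=7c; end=7; A:t0 B:-
  1. max(9,9)=9c; end=16; A:t0 B:t1
  2. max(9,6)=9c; end=25; A:t2 B:t1
  3. max(3,8)=8c; end=33; A:t2 B:t3
  4. max(8,6)=8c; end=41; A:t4 B:t3
  5. 2=2c; end=43; A:t4 B:t3

end_cycle[2] = 25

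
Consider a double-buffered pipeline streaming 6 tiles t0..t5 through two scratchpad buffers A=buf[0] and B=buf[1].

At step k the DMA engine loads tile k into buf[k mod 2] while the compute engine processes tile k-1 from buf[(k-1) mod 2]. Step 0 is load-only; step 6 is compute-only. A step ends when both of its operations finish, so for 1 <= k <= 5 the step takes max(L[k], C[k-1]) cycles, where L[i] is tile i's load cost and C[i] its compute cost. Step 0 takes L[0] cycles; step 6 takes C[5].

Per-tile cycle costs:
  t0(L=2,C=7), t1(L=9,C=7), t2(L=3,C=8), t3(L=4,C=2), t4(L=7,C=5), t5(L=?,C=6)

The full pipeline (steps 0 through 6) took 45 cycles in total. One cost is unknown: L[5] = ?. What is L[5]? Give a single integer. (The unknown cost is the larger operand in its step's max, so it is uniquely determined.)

L[5] = 6

step 0 | dur = L[0]=2 = 2
step 1 | dur = max(L[1]=9, C[0]=7) = 9
step 2 | dur = max(L[2]=3, C[1]=7) = 7
step 3 | dur = max(L[3]=4, C[2]=8) = 8
step 4 | dur = max(L[4]=7, C[3]=2) = 7
step 5 | dur = max(L[5]=?, C[4]=5) = L[5]  (unknown; binding)
step 6 | dur = C[5]=6 = 6
sum of known step durations = 39
dur[5] = total - known = 45 - 39 = 6
L[5] is the binding max in step 5, so L[5] = dur[5] = 6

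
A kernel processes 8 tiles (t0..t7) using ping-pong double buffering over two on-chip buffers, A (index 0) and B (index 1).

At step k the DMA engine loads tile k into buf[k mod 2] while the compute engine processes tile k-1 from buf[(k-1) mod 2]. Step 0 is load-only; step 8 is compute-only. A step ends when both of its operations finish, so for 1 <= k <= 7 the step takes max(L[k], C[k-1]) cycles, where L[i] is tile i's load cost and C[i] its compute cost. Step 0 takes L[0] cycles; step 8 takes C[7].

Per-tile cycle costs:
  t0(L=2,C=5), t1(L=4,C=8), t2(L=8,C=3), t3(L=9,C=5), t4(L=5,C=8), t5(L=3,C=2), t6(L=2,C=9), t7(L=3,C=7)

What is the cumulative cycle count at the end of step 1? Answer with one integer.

k=0 load=t0/2c comp=- wait=2 total=2
k=1 load=t1/4c comp=t0/5c wait=5 total=7
k=2 load=t2/8c comp=t1/8c wait=8 total=15
k=3 load=t3/9c comp=t2/3c wait=9 total=24
k=4 load=t4/5c comp=t3/5c wait=5 total=29
k=5 load=t5/3c comp=t4/8c wait=8 total=37
k=6 load=t6/2c comp=t5/2c wait=2 total=39
k=7 load=t7/3c comp=t6/9c wait=9 total=48
k=8 load=- comp=t7/7c wait=7 total=55

end_cycle[1] = 7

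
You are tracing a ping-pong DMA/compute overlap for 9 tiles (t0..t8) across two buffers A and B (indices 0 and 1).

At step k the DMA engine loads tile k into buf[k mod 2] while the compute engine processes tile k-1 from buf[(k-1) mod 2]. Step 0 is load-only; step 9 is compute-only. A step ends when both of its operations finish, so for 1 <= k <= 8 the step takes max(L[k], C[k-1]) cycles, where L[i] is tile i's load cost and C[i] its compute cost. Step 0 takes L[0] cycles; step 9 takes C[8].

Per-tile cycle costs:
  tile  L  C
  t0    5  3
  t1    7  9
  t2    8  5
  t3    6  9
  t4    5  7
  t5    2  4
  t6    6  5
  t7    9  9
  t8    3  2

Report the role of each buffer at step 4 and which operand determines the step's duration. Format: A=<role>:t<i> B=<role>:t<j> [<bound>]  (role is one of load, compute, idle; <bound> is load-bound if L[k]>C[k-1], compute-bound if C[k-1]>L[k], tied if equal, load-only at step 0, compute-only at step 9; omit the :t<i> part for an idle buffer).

k=0 load=t0/5c comp=- wait=5 total=5
k=1 load=t1/7c comp=t0/3c wait=7 total=12
k=2 load=t2/8c comp=t1/9c wait=9 total=21
k=3 load=t3/6c comp=t2/5c wait=6 total=27
k=4 load=t4/5c comp=t3/9c wait=9 total=36
k=5 load=t5/2c comp=t4/7c wait=7 total=43
k=6 load=t6/6c comp=t5/4c wait=6 total=49
k=7 load=t7/9c comp=t6/5c wait=9 total=58
k=8 load=t8/3c comp=t7/9c wait=9 total=67
k=9 load=- comp=t8/2c wait=2 total=69

step 4: A=load:t4 B=compute:t3 [compute-bound]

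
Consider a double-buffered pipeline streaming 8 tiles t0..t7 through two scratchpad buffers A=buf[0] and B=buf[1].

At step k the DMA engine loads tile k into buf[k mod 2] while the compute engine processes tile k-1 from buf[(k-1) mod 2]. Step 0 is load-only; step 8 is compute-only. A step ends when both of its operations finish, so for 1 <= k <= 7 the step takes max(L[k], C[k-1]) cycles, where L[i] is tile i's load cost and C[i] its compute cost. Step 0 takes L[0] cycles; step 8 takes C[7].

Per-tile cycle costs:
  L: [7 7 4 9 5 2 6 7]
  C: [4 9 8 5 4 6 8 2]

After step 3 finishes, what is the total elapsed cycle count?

k=0 load=t0/7c comp=- wait=7 total=7
k=1 load=t1/7c comp=t0/4c wait=7 total=14
k=2 load=t2/4c comp=t1/9c wait=9 total=23
k=3 load=t3/9c comp=t2/8c wait=9 total=32
k=4 load=t4/5c comp=t3/5c wait=5 total=37
k=5 load=t5/2c comp=t4/4c wait=4 total=41
k=6 load=t6/6c comp=t5/6c wait=6 total=47
k=7 load=t7/7c comp=t6/8c wait=8 total=55
k=8 load=- comp=t7/2c wait=2 total=57

end_cycle[3] = 32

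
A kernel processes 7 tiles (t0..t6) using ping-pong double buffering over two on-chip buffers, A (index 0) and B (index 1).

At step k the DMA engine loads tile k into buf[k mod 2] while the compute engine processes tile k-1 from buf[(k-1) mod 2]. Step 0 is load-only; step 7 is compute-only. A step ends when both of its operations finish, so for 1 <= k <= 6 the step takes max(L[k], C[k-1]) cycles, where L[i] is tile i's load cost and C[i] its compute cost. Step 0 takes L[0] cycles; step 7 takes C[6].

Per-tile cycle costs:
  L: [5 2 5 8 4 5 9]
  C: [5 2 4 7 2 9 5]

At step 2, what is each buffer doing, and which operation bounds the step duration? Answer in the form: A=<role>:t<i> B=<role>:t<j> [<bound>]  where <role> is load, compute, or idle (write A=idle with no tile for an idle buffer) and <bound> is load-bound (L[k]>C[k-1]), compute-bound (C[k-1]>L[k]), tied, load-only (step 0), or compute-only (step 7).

step 2: A=load:t2 B=compute:t1 [load-bound]

  0. 5=5c; end=5; A:t0 B:-
  1. max(2,5)=5c; end=10; A:t0 B:t1
  2. max(5,2)=5c; end=15; A:t2 B:t1
  3. max(8,4)=8c; end=23; A:t2 B:t3
  4. max(4,7)=7c; end=30; A:t4 B:t3
  5. max(5,2)=5c; end=35; A:t4 B:t5
  6. max(9,9)=9c; end=44; A:t6 B:t5
  7. 5=5c; end=49; A:t6 B:t5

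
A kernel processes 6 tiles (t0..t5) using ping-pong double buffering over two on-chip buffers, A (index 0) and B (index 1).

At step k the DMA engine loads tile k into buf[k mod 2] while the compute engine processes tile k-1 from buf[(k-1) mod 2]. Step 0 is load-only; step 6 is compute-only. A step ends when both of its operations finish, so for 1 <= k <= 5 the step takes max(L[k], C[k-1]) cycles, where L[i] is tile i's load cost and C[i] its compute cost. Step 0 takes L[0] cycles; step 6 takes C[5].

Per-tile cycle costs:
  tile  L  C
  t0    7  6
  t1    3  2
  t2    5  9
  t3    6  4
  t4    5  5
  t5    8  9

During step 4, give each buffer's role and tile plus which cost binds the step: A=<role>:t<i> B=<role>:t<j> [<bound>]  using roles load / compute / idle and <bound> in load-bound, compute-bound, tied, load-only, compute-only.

step 4: A=load:t4 B=compute:t3 [load-bound]

[0] DMA t0→A (7c) ∥ CU idle ⇒ 7c, clock 7
[1] DMA t1→B (3c) ∥ CU A:t0 (6c) ⇒ 6c, clock 13
[2] DMA t2→A (5c) ∥ CU B:t1 (2c) ⇒ 5c, clock 18
[3] DMA t3→B (6c) ∥ CU A:t2 (9c) ⇒ 9c, clock 27
[4] DMA t4→A (5c) ∥ CU B:t3 (4c) ⇒ 5c, clock 32
[5] DMA t5→B (8c) ∥ CU A:t4 (5c) ⇒ 8c, clock 40
[6] DMA idle ∥ CU B:t5 (9c) ⇒ 9c, clock 49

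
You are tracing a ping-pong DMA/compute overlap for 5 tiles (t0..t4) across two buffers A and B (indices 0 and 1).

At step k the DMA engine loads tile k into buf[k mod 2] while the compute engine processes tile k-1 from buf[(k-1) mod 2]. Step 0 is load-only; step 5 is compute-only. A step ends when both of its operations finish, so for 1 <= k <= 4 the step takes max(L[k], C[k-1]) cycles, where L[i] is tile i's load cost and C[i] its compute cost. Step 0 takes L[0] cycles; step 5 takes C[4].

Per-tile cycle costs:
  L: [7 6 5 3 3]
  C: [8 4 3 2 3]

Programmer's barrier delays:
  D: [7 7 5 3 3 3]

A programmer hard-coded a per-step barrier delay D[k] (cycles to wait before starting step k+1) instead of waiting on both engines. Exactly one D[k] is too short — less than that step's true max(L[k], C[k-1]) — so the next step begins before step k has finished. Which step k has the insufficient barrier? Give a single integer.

step 0: need L[0]=7 = 7; D[0]=7 ok
step 1: need max(L[1]=6,C[0]=8) = 8; D[1]=7 SHORT
step 2: need max(L[2]=5,C[1]=4) = 5; D[2]=5 ok
step 3: need max(L[3]=3,C[2]=3) = 3; D[3]=3 ok
step 4: need max(L[4]=3,C[3]=2) = 3; D[4]=3 ok
step 5: need C[4]=3 = 3; D[5]=3 ok

hazard at step 1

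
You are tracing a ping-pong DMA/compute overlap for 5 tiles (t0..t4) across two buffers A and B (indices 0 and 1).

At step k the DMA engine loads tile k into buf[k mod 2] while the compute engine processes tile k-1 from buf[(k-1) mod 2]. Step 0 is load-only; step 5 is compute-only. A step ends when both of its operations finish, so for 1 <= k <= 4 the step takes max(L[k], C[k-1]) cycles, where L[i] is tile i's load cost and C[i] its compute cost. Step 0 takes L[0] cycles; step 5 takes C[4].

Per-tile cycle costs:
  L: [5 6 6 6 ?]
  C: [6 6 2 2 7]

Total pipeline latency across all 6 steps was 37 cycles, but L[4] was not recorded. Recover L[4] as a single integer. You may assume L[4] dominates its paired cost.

step 0 | dur = L[0]=5 = 5
step 1 | dur = max(L[1]=6, C[0]=6) = 6
step 2 | dur = max(L[2]=6, C[1]=6) = 6
step 3 | dur = max(L[3]=6, C[2]=2) = 6
step 4 | dur = max(L[4]=?, C[3]=2) = L[4]  (unknown; binding)
step 5 | dur = C[4]=7 = 7
sum of known step durations = 30
dur[4] = total - known = 37 - 30 = 7
L[4] is the binding max in step 4, so L[4] = dur[4] = 7

L[4] = 7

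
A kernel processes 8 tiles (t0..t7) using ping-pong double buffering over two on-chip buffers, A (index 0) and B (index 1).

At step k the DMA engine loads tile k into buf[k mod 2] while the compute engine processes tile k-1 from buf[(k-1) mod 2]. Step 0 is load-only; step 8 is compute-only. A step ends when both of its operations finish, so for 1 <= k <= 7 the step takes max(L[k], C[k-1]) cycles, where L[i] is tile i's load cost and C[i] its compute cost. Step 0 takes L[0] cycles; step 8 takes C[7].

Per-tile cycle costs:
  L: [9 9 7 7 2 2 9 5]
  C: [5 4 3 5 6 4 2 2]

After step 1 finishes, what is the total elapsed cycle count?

step 0: L[0]=9 → dur=9, Σ=9 | A=load:t0 B=idle [load-only]
step 1: L[1]=9 C[0]=5 → dur=9, Σ=18 | A=compute:t0 B=load:t1 [load-bound]
step 2: L[2]=7 C[1]=4 → dur=7, Σ=25 | A=load:t2 B=compute:t1 [load-bound]
step 3: L[3]=7 C[2]=3 → dur=7, Σ=32 | A=compute:t2 B=load:t3 [load-bound]
step 4: L[4]=2 C[3]=5 → dur=5, Σ=37 | A=load:t4 B=compute:t3 [compute-bound]
step 5: L[5]=2 C[4]=6 → dur=6, Σ=43 | A=compute:t4 B=load:t5 [compute-bound]
step 6: L[6]=9 C[5]=4 → dur=9, Σ=52 | A=load:t6 B=compute:t5 [load-bound]
step 7: L[7]=5 C[6]=2 → dur=5, Σ=57 | A=compute:t6 B=load:t7 [load-bound]
step 8: C[7]=2 → dur=2, Σ=59 | A=idle B=compute:t7 [compute-only]

end_cycle[1] = 18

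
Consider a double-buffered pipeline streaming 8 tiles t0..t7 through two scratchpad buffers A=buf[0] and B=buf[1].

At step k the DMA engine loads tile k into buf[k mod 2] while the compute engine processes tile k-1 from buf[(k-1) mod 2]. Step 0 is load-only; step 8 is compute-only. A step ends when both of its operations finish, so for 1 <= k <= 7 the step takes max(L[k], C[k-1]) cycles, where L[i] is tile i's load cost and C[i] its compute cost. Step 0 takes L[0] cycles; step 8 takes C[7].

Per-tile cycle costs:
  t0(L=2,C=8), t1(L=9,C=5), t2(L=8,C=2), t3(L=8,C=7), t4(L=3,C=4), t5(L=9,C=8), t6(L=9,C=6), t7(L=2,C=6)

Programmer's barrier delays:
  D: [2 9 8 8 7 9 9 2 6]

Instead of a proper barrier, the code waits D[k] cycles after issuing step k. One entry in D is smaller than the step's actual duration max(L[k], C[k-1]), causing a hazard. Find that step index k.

hazard at step 7

k=0 barrier L[0]=2→2c, D[0]=2 ok
k=1 barrier max(L[1]=9,C[0]=8)→9c, D[1]=9 ok
k=2 barrier max(L[2]=8,C[1]=5)→8c, D[2]=8 ok
k=3 barrier max(L[3]=8,C[2]=2)→8c, D[3]=8 ok
k=4 barrier max(L[4]=3,C[3]=7)→7c, D[4]=7 ok
k=5 barrier max(L[5]=9,C[4]=4)→9c, D[5]=9 ok
k=6 barrier max(L[6]=9,C[5]=8)→9c, D[6]=9 ok
k=7 barrier max(L[7]=2,C[6]=6)→6c, D[7]=2 SHORT
k=8 barrier C[7]=6→6c, D[8]=6 ok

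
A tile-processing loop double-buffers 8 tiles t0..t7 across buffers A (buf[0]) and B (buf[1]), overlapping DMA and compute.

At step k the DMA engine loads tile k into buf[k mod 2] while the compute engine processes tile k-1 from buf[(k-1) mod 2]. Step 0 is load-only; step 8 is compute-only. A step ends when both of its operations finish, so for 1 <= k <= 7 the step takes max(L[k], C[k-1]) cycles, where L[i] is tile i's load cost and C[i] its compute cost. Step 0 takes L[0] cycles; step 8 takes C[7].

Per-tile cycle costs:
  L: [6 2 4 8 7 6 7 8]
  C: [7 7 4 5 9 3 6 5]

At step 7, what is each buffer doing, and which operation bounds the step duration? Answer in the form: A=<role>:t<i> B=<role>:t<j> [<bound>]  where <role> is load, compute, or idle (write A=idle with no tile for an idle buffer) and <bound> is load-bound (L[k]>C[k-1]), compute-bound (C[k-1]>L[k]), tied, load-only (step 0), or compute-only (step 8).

[0] DMA t0→A (6c) ∥ CU idle ⇒ 6c, clock 6
[1] DMA t1→B (2c) ∥ CU A:t0 (7c) ⇒ 7c, clock 13
[2] DMA t2→A (4c) ∥ CU B:t1 (7c) ⇒ 7c, clock 20
[3] DMA t3→B (8c) ∥ CU A:t2 (4c) ⇒ 8c, clock 28
[4] DMA t4→A (7c) ∥ CU B:t3 (5c) ⇒ 7c, clock 35
[5] DMA t5→B (6c) ∥ CU A:t4 (9c) ⇒ 9c, clock 44
[6] DMA t6→A (7c) ∥ CU B:t5 (3c) ⇒ 7c, clock 51
[7] DMA t7→B (8c) ∥ CU A:t6 (6c) ⇒ 8c, clock 59
[8] DMA idle ∥ CU B:t7 (5c) ⇒ 5c, clock 64

step 7: A=compute:t6 B=load:t7 [load-bound]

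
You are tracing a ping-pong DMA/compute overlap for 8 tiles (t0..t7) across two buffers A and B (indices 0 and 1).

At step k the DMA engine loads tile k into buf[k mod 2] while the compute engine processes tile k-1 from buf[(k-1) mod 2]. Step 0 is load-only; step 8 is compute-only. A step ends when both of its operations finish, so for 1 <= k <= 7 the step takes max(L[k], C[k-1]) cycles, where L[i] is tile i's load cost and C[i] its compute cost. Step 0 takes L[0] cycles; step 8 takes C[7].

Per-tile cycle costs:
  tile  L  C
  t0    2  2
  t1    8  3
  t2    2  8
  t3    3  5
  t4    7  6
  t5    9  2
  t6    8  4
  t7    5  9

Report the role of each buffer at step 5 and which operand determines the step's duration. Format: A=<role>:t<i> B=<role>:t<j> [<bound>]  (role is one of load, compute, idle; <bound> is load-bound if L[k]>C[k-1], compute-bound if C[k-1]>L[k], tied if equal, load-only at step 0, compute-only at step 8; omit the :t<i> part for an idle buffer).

k=0 load=t0/2c comp=- wait=2 total=2
k=1 load=t1/8c comp=t0/2c wait=8 total=10
k=2 load=t2/2c comp=t1/3c wait=3 total=13
k=3 load=t3/3c comp=t2/8c wait=8 total=21
k=4 load=t4/7c comp=t3/5c wait=7 total=28
k=5 load=t5/9c comp=t4/6c wait=9 total=37
k=6 load=t6/8c comp=t5/2c wait=8 total=45
k=7 load=t7/5c comp=t6/4c wait=5 total=50
k=8 load=- comp=t7/9c wait=9 total=59

step 5: A=compute:t4 B=load:t5 [load-bound]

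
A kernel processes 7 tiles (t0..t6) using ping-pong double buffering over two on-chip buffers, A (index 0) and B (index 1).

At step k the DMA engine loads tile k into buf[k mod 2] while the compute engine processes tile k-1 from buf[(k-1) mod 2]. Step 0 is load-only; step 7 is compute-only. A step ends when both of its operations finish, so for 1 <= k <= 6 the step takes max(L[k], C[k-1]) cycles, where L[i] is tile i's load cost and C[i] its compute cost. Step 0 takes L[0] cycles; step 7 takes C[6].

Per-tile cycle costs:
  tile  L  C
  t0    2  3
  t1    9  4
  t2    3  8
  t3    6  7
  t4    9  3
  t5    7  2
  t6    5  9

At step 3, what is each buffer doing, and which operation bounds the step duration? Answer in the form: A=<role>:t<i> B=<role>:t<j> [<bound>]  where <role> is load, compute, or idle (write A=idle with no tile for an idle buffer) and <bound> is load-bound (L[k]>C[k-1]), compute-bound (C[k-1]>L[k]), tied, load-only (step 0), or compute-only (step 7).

step 3: A=compute:t2 B=load:t3 [compute-bound]

  0. 2=2c; end=2; A:t0 B:-
  1. max(9,3)=9c; end=11; A:t0 B:t1
  2. max(3,4)=4c; end=15; A:t2 B:t1
  3. max(6,8)=8c; end=23; A:t2 B:t3
  4. max(9,7)=9c; end=32; A:t4 B:t3
  5. max(7,3)=7c; end=39; A:t4 B:t5
  6. max(5,2)=5c; end=44; A:t6 B:t5
  7. 9=9c; end=53; A:t6 B:t5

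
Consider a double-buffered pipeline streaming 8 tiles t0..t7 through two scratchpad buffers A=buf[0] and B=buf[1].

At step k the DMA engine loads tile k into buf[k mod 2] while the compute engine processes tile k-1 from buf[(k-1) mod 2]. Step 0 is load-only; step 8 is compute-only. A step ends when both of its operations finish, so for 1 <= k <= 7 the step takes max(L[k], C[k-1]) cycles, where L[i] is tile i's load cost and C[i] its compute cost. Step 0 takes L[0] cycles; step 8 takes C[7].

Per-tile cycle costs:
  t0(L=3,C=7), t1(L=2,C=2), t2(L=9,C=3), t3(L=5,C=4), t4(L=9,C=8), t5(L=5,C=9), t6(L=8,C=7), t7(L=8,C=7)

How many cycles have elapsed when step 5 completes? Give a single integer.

k=0 load=t0/3c comp=- wait=3 total=3
k=1 load=t1/2c comp=t0/7c wait=7 total=10
k=2 load=t2/9c comp=t1/2c wait=9 total=19
k=3 load=t3/5c comp=t2/3c wait=5 total=24
k=4 load=t4/9c comp=t3/4c wait=9 total=33
k=5 load=t5/5c comp=t4/8c wait=8 total=41
k=6 load=t6/8c comp=t5/9c wait=9 total=50
k=7 load=t7/8c comp=t6/7c wait=8 total=58
k=8 load=- comp=t7/7c wait=7 total=65

end_cycle[5] = 41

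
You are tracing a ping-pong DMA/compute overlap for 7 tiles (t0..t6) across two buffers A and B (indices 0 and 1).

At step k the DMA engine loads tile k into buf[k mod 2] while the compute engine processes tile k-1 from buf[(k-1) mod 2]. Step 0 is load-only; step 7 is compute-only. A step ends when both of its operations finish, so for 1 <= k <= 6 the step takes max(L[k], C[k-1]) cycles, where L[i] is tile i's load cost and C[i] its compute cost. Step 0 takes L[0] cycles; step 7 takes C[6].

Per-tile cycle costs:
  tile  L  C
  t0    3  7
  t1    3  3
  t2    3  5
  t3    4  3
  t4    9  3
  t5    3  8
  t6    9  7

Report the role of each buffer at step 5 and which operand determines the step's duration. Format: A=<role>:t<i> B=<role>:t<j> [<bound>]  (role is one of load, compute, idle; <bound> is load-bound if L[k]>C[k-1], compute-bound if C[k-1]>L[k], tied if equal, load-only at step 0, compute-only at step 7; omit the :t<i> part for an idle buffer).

[0] DMA t0→A (3c) ∥ CU idle ⇒ 3c, clock 3
[1] DMA t1→B (3c) ∥ CU A:t0 (7c) ⇒ 7c, clock 10
[2] DMA t2→A (3c) ∥ CU B:t1 (3c) ⇒ 3c, clock 13
[3] DMA t3→B (4c) ∥ CU A:t2 (5c) ⇒ 5c, clock 18
[4] DMA t4→A (9c) ∥ CU B:t3 (3c) ⇒ 9c, clock 27
[5] DMA t5→B (3c) ∥ CU A:t4 (3c) ⇒ 3c, clock 30
[6] DMA t6→A (9c) ∥ CU B:t5 (8c) ⇒ 9c, clock 39
[7] DMA idle ∥ CU A:t6 (7c) ⇒ 7c, clock 46

step 5: A=compute:t4 B=load:t5 [tied]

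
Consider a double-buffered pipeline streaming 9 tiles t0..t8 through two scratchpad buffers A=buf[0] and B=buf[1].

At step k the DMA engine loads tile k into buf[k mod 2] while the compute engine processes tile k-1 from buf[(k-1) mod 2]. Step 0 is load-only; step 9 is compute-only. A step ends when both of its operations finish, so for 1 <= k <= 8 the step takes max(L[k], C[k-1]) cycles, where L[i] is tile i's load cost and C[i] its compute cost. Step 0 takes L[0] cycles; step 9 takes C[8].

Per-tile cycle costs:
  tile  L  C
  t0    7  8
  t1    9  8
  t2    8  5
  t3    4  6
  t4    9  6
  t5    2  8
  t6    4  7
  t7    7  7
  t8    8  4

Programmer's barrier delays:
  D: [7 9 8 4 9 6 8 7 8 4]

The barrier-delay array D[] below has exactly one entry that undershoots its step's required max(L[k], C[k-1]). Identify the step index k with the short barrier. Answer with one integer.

k=0 barrier L[0]=7→7c, D[0]=7 ok
k=1 barrier max(L[1]=9,C[0]=8)→9c, D[1]=9 ok
k=2 barrier max(L[2]=8,C[1]=8)→8c, D[2]=8 ok
k=3 barrier max(L[3]=4,C[2]=5)→5c, D[3]=4 SHORT
k=4 barrier max(L[4]=9,C[3]=6)→9c, D[4]=9 ok
k=5 barrier max(L[5]=2,C[4]=6)→6c, D[5]=6 ok
k=6 barrier max(L[6]=4,C[5]=8)→8c, D[6]=8 ok
k=7 barrier max(L[7]=7,C[6]=7)→7c, D[7]=7 ok
k=8 barrier max(L[8]=8,C[7]=7)→8c, D[8]=8 ok
k=9 barrier C[8]=4→4c, D[9]=4 ok

hazard at step 3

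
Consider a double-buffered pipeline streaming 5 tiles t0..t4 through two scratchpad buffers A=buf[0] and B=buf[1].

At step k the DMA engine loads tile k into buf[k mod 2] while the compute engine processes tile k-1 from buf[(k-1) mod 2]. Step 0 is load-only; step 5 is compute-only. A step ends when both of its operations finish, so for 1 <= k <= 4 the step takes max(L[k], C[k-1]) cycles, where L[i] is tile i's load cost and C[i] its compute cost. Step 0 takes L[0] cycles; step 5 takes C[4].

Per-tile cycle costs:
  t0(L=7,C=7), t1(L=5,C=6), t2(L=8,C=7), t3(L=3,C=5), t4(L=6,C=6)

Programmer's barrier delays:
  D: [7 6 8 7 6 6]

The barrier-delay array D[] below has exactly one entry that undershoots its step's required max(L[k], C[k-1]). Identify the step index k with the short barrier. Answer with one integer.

[0] required=L[0]=7=7 vs D=7 ok
[1] required=max(L[1]=5,C[0]=7)=7 vs D=6 SHORT
[2] required=max(L[2]=8,C[1]=6)=8 vs D=8 ok
[3] required=max(L[3]=3,C[2]=7)=7 vs D=7 ok
[4] required=max(L[4]=6,C[3]=5)=6 vs D=6 ok
[5] required=C[4]=6=6 vs D=6 ok

hazard at step 1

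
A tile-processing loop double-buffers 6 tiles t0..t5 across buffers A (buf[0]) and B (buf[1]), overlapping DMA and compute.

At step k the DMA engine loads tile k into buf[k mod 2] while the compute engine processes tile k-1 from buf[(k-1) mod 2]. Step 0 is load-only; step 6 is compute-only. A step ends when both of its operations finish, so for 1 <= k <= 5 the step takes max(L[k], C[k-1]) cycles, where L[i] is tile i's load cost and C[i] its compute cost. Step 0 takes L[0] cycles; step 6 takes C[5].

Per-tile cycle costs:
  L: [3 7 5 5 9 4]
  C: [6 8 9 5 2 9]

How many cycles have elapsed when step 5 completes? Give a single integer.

step 0: L[0]=3 → dur=3, Σ=3 | A=load:t0 B=idle [load-only]
step 1: L[1]=7 C[0]=6 → dur=7, Σ=10 | A=compute:t0 B=load:t1 [load-bound]
step 2: L[2]=5 C[1]=8 → dur=8, Σ=18 | A=load:t2 B=compute:t1 [compute-bound]
step 3: L[3]=5 C[2]=9 → dur=9, Σ=27 | A=compute:t2 B=load:t3 [compute-bound]
step 4: L[4]=9 C[3]=5 → dur=9, Σ=36 | A=load:t4 B=compute:t3 [load-bound]
step 5: L[5]=4 C[4]=2 → dur=4, Σ=40 | A=compute:t4 B=load:t5 [load-bound]
step 6: C[5]=9 → dur=9, Σ=49 | A=idle B=compute:t5 [compute-only]

end_cycle[5] = 40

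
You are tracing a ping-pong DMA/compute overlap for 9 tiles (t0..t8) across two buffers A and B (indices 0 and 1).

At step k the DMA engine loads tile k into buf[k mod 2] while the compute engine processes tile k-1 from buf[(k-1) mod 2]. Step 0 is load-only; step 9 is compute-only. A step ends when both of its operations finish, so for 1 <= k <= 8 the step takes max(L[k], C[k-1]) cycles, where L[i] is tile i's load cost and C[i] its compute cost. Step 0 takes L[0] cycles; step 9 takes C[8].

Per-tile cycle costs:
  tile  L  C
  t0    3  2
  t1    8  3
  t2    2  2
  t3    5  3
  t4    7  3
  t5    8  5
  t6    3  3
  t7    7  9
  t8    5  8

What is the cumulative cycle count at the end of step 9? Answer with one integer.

end_cycle[9] = 63

step 0: L[0]=3 → dur=3, Σ=3 | A=load:t0 B=idle [load-only]
step 1: L[1]=8 C[0]=2 → dur=8, Σ=11 | A=compute:t0 B=load:t1 [load-bound]
step 2: L[2]=2 C[1]=3 → dur=3, Σ=14 | A=load:t2 B=compute:t1 [compute-bound]
step 3: L[3]=5 C[2]=2 → dur=5, Σ=19 | A=compute:t2 B=load:t3 [load-bound]
step 4: L[4]=7 C[3]=3 → dur=7, Σ=26 | A=load:t4 B=compute:t3 [load-bound]
step 5: L[5]=8 C[4]=3 → dur=8, Σ=34 | A=compute:t4 B=load:t5 [load-bound]
step 6: L[6]=3 C[5]=5 → dur=5, Σ=39 | A=load:t6 B=compute:t5 [compute-bound]
step 7: L[7]=7 C[6]=3 → dur=7, Σ=46 | A=compute:t6 B=load:t7 [load-bound]
step 8: L[8]=5 C[7]=9 → dur=9, Σ=55 | A=load:t8 B=compute:t7 [compute-bound]
step 9: C[8]=8 → dur=8, Σ=63 | A=compute:t8 B=idle [compute-only]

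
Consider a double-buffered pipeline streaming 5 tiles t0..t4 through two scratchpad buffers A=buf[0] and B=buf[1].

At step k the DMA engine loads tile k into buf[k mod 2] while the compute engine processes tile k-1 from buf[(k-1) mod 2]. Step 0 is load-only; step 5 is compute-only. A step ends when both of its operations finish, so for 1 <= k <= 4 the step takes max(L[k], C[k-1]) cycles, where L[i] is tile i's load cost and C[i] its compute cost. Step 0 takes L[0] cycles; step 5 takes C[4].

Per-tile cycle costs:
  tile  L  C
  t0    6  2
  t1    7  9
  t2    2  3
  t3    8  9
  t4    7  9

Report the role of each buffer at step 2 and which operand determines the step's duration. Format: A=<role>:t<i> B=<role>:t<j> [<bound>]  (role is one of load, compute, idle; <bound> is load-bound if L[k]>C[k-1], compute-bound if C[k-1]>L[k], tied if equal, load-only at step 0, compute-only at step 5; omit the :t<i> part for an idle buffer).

[0] DMA t0→A (6c) ∥ CU idle ⇒ 6c, clock 6
[1] DMA t1→B (7c) ∥ CU A:t0 (2c) ⇒ 7c, clock 13
[2] DMA t2→A (2c) ∥ CU B:t1 (9c) ⇒ 9c, clock 22
[3] DMA t3→B (8c) ∥ CU A:t2 (3c) ⇒ 8c, clock 30
[4] DMA t4→A (7c) ∥ CU B:t3 (9c) ⇒ 9c, clock 39
[5] DMA idle ∥ CU A:t4 (9c) ⇒ 9c, clock 48

step 2: A=load:t2 B=compute:t1 [compute-bound]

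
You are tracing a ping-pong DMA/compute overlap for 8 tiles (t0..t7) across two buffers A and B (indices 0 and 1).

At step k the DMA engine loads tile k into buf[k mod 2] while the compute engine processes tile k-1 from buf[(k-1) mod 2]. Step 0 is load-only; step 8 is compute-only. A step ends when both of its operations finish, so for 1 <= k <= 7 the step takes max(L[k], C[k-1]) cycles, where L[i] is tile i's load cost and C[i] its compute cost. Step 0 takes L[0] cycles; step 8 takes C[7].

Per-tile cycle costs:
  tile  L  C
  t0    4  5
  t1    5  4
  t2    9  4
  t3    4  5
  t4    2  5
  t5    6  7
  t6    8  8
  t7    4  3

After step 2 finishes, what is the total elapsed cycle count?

k=0 load=t0/4c comp=- wait=4 total=4
k=1 load=t1/5c comp=t0/5c wait=5 total=9
k=2 load=t2/9c comp=t1/4c wait=9 total=18
k=3 load=t3/4c comp=t2/4c wait=4 total=22
k=4 load=t4/2c comp=t3/5c wait=5 total=27
k=5 load=t5/6c comp=t4/5c wait=6 total=33
k=6 load=t6/8c comp=t5/7c wait=8 total=41
k=7 load=t7/4c comp=t6/8c wait=8 total=49
k=8 load=- comp=t7/3c wait=3 total=52

end_cycle[2] = 18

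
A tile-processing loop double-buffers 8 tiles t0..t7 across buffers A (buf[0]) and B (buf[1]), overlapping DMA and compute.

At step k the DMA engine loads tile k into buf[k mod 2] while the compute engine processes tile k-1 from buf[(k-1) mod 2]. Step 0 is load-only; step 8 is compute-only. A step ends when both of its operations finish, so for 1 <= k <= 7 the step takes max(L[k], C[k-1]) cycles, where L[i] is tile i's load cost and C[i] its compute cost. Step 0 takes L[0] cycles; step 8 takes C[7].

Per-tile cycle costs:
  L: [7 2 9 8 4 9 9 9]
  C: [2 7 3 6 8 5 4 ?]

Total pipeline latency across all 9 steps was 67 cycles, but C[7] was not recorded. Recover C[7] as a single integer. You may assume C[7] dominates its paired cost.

C[7] = 8

step 0: dur = L[0]=7 = 7
step 1: dur = max(L[1]=2, C[0]=2) = 2
step 2: dur = max(L[2]=9, C[1]=7) = 9
step 3: dur = max(L[3]=8, C[2]=3) = 8
step 4: dur = max(L[4]=4, C[3]=6) = 6
step 5: dur = max(L[5]=9, C[4]=8) = 9
step 6: dur = max(L[6]=9, C[5]=5) = 9
step 7: dur = max(L[7]=9, C[6]=4) = 9
step 8: dur = C[7]=? = C[7]  (unknown; binding)
sum of known step durations = 59
dur[8] = total - known = 67 - 59 = 8
C[7] is the binding max in step 8, so C[7] = dur[8] = 8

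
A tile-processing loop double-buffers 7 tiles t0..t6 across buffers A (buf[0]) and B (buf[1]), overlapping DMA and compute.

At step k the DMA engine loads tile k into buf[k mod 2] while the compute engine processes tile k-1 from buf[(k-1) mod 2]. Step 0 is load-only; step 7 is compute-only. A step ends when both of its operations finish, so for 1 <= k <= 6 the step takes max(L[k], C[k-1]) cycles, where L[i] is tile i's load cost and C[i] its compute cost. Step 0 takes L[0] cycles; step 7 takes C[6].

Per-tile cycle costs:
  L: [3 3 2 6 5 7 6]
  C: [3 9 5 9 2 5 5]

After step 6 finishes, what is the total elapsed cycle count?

end_cycle[6] = 43

[0] DMA t0→A (3c) ∥ CU idle ⇒ 3c, clock 3
[1] DMA t1→B (3c) ∥ CU A:t0 (3c) ⇒ 3c, clock 6
[2] DMA t2→A (2c) ∥ CU B:t1 (9c) ⇒ 9c, clock 15
[3] DMA t3→B (6c) ∥ CU A:t2 (5c) ⇒ 6c, clock 21
[4] DMA t4→A (5c) ∥ CU B:t3 (9c) ⇒ 9c, clock 30
[5] DMA t5→B (7c) ∥ CU A:t4 (2c) ⇒ 7c, clock 37
[6] DMA t6→A (6c) ∥ CU B:t5 (5c) ⇒ 6c, clock 43
[7] DMA idle ∥ CU A:t6 (5c) ⇒ 5c, clock 48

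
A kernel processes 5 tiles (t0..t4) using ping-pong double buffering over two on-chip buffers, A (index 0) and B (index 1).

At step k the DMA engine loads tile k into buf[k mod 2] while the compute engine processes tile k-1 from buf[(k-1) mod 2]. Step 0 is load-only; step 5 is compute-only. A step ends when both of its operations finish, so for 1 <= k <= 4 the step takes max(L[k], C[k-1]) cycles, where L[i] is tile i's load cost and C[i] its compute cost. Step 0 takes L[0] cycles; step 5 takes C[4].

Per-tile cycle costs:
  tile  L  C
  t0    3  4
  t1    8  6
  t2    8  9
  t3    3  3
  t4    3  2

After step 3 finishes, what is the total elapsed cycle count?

  0. 3=3c; end=3; A:t0 B:-
  1. max(8,4)=8c; end=11; A:t0 B:t1
  2. max(8,6)=8c; end=19; A:t2 B:t1
  3. max(3,9)=9c; end=28; A:t2 B:t3
  4. max(3,3)=3c; end=31; A:t4 B:t3
  5. 2=2c; end=33; A:t4 B:t3

end_cycle[3] = 28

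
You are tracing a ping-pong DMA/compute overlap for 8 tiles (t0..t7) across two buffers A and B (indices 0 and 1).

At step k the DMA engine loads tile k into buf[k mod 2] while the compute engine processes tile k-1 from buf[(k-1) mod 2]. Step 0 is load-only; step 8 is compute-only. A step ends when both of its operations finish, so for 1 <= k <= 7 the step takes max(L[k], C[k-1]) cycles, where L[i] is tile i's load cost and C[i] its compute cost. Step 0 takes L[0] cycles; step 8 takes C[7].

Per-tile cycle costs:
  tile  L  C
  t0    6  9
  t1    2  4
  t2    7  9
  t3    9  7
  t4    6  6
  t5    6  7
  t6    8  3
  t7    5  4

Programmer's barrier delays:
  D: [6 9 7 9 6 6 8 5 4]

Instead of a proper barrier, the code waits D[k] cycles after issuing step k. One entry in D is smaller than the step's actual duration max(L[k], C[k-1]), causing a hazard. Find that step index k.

hazard at step 4

[0] required=L[0]=6=6 vs D=6 ok
[1] required=max(L[1]=2,C[0]=9)=9 vs D=9 ok
[2] required=max(L[2]=7,C[1]=4)=7 vs D=7 ok
[3] required=max(L[3]=9,C[2]=9)=9 vs D=9 ok
[4] required=max(L[4]=6,C[3]=7)=7 vs D=6 SHORT
[5] required=max(L[5]=6,C[4]=6)=6 vs D=6 ok
[6] required=max(L[6]=8,C[5]=7)=8 vs D=8 ok
[7] required=max(L[7]=5,C[6]=3)=5 vs D=5 ok
[8] required=C[7]=4=4 vs D=4 ok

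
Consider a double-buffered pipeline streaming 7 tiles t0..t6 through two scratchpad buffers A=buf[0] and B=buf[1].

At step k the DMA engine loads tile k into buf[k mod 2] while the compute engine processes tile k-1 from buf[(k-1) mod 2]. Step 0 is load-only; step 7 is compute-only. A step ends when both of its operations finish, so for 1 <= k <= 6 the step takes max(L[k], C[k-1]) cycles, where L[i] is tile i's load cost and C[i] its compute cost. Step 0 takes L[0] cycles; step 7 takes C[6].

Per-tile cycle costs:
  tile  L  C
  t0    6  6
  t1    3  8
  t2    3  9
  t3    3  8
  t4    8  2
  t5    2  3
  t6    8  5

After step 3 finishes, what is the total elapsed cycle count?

step 0: L[0]=6 → dur=6, Σ=6 | A=load:t0 B=idle [load-only]
step 1: L[1]=3 C[0]=6 → dur=6, Σ=12 | A=compute:t0 B=load:t1 [compute-bound]
step 2: L[2]=3 C[1]=8 → dur=8, Σ=20 | A=load:t2 B=compute:t1 [compute-bound]
step 3: L[3]=3 C[2]=9 → dur=9, Σ=29 | A=compute:t2 B=load:t3 [compute-bound]
step 4: L[4]=8 C[3]=8 → dur=8, Σ=37 | A=load:t4 B=compute:t3 [tied]
step 5: L[5]=2 C[4]=2 → dur=2, Σ=39 | A=compute:t4 B=load:t5 [tied]
step 6: L[6]=8 C[5]=3 → dur=8, Σ=47 | A=load:t6 B=compute:t5 [load-bound]
step 7: C[6]=5 → dur=5, Σ=52 | A=compute:t6 B=idle [compute-only]

end_cycle[3] = 29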